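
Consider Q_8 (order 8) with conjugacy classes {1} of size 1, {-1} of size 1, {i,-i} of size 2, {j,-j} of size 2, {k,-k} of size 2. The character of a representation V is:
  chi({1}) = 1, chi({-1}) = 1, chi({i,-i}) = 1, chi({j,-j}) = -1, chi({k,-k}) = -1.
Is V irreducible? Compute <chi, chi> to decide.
Irreducible: <chi, chi> = 1.

Reasoning: <chi, chi> = (1/|G|) sum_C |C| * |chi(C)|^2 = (1/8)[1*|1|^2 + 1*|1|^2 + 2*|1|^2 + 2*|-1|^2 + 2*|-1|^2]
  = (1/8)[(1) + (1) + (2) + (2) + (2)] = 8/8 = 1.
A character is irreducible iff <chi, chi> = 1, so this representation is irreducible.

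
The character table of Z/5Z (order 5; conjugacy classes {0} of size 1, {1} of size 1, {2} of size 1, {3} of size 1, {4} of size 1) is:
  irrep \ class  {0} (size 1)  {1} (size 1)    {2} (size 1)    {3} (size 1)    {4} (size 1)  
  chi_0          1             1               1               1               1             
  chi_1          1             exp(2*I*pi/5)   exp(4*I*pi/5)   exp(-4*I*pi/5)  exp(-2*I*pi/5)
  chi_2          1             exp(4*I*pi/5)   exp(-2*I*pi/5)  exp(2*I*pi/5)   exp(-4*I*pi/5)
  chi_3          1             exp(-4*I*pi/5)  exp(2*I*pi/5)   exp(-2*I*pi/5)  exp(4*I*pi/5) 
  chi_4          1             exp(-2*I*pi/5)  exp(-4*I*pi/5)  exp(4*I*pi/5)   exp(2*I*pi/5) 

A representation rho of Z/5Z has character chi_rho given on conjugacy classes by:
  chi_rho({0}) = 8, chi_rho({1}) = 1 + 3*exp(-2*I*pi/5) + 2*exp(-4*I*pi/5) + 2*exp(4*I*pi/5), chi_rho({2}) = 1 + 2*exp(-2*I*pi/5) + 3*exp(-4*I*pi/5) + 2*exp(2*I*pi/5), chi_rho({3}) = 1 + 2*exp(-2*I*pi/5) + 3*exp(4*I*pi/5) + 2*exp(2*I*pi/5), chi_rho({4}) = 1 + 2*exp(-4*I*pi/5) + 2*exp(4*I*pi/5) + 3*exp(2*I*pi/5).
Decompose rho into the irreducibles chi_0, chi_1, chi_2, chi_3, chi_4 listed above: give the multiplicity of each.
Multiplicities: chi_0: 1, chi_1: 0, chi_2: 2, chi_3: 2, chi_4: 3.

Working: Use <chi_rho, chi> = (1/|G|) sum_C |C| * chi_rho(C) * conj(chi(C)) with |G| = 5 for each irreducible chi in the table:
  <chi_rho, chi_0> = (1/5)[1*(8)*conj(1) + 1*(1 + 3*exp(-2*I*pi/5) + 2*exp(-4*I*pi/5) + 2*exp(4*I*pi/5))*conj(1) + 1*(1 + 2*exp(-2*I*pi/5) + 3*exp(-4*I*pi/5) + 2*exp(2*I*pi/5))*conj(1) + 1*(1 + 2*exp(-2*I*pi/5) + 3*exp(4*I*pi/5) + 2*exp(2*I*pi/5))*conj(1) + 1*(1 + 2*exp(-4*I*pi/5) + 2*exp(4*I*pi/5) + 3*exp(2*I*pi/5))*conj(1)]
      = (1/5)[(8) + (1 + 3*exp(-2*I*pi/5) + 2*exp(-4*I*pi/5) + 2*exp(4*I*pi/5)) + (1 + 2*exp(-2*I*pi/5) + 3*exp(-4*I*pi/5) + 2*exp(2*I*pi/5)) + (1 + 2*exp(-2*I*pi/5) + 3*exp(4*I*pi/5) + 2*exp(2*I*pi/5)) + (1 + 2*exp(-4*I*pi/5) + 2*exp(4*I*pi/5) + 3*exp(2*I*pi/5))] = 5/5 = 1
  <chi_rho, chi_1> = (1/5)[1*(8)*conj(1) + 1*(1 + 3*exp(-2*I*pi/5) + 2*exp(-4*I*pi/5) + 2*exp(4*I*pi/5))*conj(exp(2*I*pi/5)) + 1*(1 + 2*exp(-2*I*pi/5) + 3*exp(-4*I*pi/5) + 2*exp(2*I*pi/5))*conj(exp(4*I*pi/5)) + 1*(1 + 2*exp(-2*I*pi/5) + 3*exp(4*I*pi/5) + 2*exp(2*I*pi/5))*conj(exp(-4*I*pi/5)) + 1*(1 + 2*exp(-4*I*pi/5) + 2*exp(4*I*pi/5) + 3*exp(2*I*pi/5))*conj(exp(-2*I*pi/5))]
      = (1/5)[(8) + (3*exp(-4*I*pi/5) + exp(-2*I*pi/5) + 2*exp(4*I*pi/5) + 2*exp(2*I*pi/5)) + (2*exp(-2*I*pi/5) + exp(-4*I*pi/5) + 2*exp(4*I*pi/5) + 3*exp(2*I*pi/5)) + (3*exp(-2*I*pi/5) + 2*exp(-4*I*pi/5) + exp(4*I*pi/5) + 2*exp(2*I*pi/5)) + (2*exp(-2*I*pi/5) + 2*exp(-4*I*pi/5) + exp(2*I*pi/5) + 3*exp(4*I*pi/5))] = 0/5 = 0
  <chi_rho, chi_2> = (1/5)[1*(8)*conj(1) + 1*(1 + 3*exp(-2*I*pi/5) + 2*exp(-4*I*pi/5) + 2*exp(4*I*pi/5))*conj(exp(4*I*pi/5)) + 1*(1 + 2*exp(-2*I*pi/5) + 3*exp(-4*I*pi/5) + 2*exp(2*I*pi/5))*conj(exp(-2*I*pi/5)) + 1*(1 + 2*exp(-2*I*pi/5) + 3*exp(4*I*pi/5) + 2*exp(2*I*pi/5))*conj(exp(2*I*pi/5)) + 1*(1 + 2*exp(-4*I*pi/5) + 2*exp(4*I*pi/5) + 3*exp(2*I*pi/5))*conj(exp(-4*I*pi/5))]
      = (1/5)[(8) + (2 + exp(-4*I*pi/5) + 3*exp(4*I*pi/5) + 2*exp(2*I*pi/5)) + (2 + 3*exp(-2*I*pi/5) + exp(2*I*pi/5) + 2*exp(4*I*pi/5)) + (2 + 2*exp(-4*I*pi/5) + exp(-2*I*pi/5) + 3*exp(2*I*pi/5)) + (2 + 2*exp(-2*I*pi/5) + 3*exp(-4*I*pi/5) + exp(4*I*pi/5))] = 10/5 = 2
  <chi_rho, chi_3> = (1/5)[1*(8)*conj(1) + 1*(1 + 3*exp(-2*I*pi/5) + 2*exp(-4*I*pi/5) + 2*exp(4*I*pi/5))*conj(exp(-4*I*pi/5)) + 1*(1 + 2*exp(-2*I*pi/5) + 3*exp(-4*I*pi/5) + 2*exp(2*I*pi/5))*conj(exp(2*I*pi/5)) + 1*(1 + 2*exp(-2*I*pi/5) + 3*exp(4*I*pi/5) + 2*exp(2*I*pi/5))*conj(exp(-2*I*pi/5)) + 1*(1 + 2*exp(-4*I*pi/5) + 2*exp(4*I*pi/5) + 3*exp(2*I*pi/5))*conj(exp(4*I*pi/5))]
      = (1/5)[(8) + (2 + 2*exp(-2*I*pi/5) + exp(4*I*pi/5) + 3*exp(2*I*pi/5)) + (2 + 2*exp(-4*I*pi/5) + exp(-2*I*pi/5) + 3*exp(4*I*pi/5)) + (2 + 3*exp(-4*I*pi/5) + exp(2*I*pi/5) + 2*exp(4*I*pi/5)) + (2 + 3*exp(-2*I*pi/5) + exp(-4*I*pi/5) + 2*exp(2*I*pi/5))] = 10/5 = 2
  <chi_rho, chi_4> = (1/5)[1*(8)*conj(1) + 1*(1 + 3*exp(-2*I*pi/5) + 2*exp(-4*I*pi/5) + 2*exp(4*I*pi/5))*conj(exp(-2*I*pi/5)) + 1*(1 + 2*exp(-2*I*pi/5) + 3*exp(-4*I*pi/5) + 2*exp(2*I*pi/5))*conj(exp(-4*I*pi/5)) + 1*(1 + 2*exp(-2*I*pi/5) + 3*exp(4*I*pi/5) + 2*exp(2*I*pi/5))*conj(exp(4*I*pi/5)) + 1*(1 + 2*exp(-4*I*pi/5) + 2*exp(4*I*pi/5) + 3*exp(2*I*pi/5))*conj(exp(2*I*pi/5))]
      = (1/5)[(8) + (3 + 2*exp(-2*I*pi/5) + 2*exp(-4*I*pi/5) + exp(2*I*pi/5)) + (3 + 2*exp(-4*I*pi/5) + exp(4*I*pi/5) + 2*exp(2*I*pi/5)) + (3 + 2*exp(-2*I*pi/5) + exp(-4*I*pi/5) + 2*exp(4*I*pi/5)) + (3 + exp(-2*I*pi/5) + 2*exp(4*I*pi/5) + 2*exp(2*I*pi/5))] = 15/5 = 3
(Exp terms are combined using exp(i*s)*conj(exp(i*t)) = exp(i*(s-t)), and sums of them are collapsed using the identity that for every m > 1 the m distinct m-th roots of unity sum to 0, e.g. 1 + exp(2*I*pi/3) + exp(-2*I*pi/3) = 0.)
Dimension check: dim(rho) = sum (mult * dim) = 1*1 + 0*1 + 2*1 + 2*1 + 3*1 = 8 = chi_rho(e) = 8.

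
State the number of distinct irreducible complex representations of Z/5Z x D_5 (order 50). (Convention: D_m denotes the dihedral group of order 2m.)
20

Justification: The number of irreducible complex representations of a finite group equals its number of conjugacy classes. For a direct product, #classes(G x H) = #classes(G) * #classes(H). Z/5Z has 5 classes (abelian), D_5 has 4 classes, so 5 * 4 = 20, so Z/5Z x D_5 (order 50) has exactly 20 irreducible complex representations.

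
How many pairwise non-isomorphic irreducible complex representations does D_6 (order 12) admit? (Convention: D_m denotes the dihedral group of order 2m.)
6

Justification: The number of irreducible complex representations of a finite group equals its number of conjugacy classes. D_6 has 6 conjugacy classes (n/2 + 3 for n even), so D_6 (order 12) has exactly 6 irreducible complex representations.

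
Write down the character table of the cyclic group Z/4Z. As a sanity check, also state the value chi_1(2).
Character table of Z/4Z (irreps indexed chi_0,...,chi_3 with chi_k(m) = zeta_4^(k*m), zeta_4 = exp(2*pi*i/4)):
  irrep \ class  {0} (size 1)  {1} (size 1)  {2} (size 1)  {3} (size 1)
  chi_0          1             1             1             1           
  chi_1          1             I             -1            -I          
  chi_2          1             -1            1             -1          
  chi_3          1             -I            -1            I           

Spot check: chi_1(2) = zeta_4^(1*2) = zeta_4^2 = -1.

Argument: Z/4Z is abelian, so all 4 irreducible complex representations are 1-dimensional. They are given by chi_k(m) = zeta_4^(k*m) for k = 0,...,3. Row orthogonality: sum_m chi_k(m) conj(chi_l(m)) = 4 * [k = l].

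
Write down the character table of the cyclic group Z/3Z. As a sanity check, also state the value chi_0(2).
Character table of Z/3Z (irreps indexed chi_0,...,chi_2 with chi_k(m) = zeta_3^(k*m), zeta_3 = exp(2*pi*i/3)):
  irrep \ class  {0} (size 1)  {1} (size 1)    {2} (size 1)  
  chi_0          1             1               1             
  chi_1          1             exp(2*I*pi/3)   exp(-2*I*pi/3)
  chi_2          1             exp(-2*I*pi/3)  exp(2*I*pi/3) 

Spot check: chi_0(2) = zeta_3^(0*2) = zeta_3^0 = 1.

Working: Z/3Z is abelian, so all 3 irreducible complex representations are 1-dimensional. They are given by chi_k(m) = zeta_3^(k*m) for k = 0,...,2. Row orthogonality: sum_m chi_k(m) conj(chi_l(m)) = 3 * [k = l].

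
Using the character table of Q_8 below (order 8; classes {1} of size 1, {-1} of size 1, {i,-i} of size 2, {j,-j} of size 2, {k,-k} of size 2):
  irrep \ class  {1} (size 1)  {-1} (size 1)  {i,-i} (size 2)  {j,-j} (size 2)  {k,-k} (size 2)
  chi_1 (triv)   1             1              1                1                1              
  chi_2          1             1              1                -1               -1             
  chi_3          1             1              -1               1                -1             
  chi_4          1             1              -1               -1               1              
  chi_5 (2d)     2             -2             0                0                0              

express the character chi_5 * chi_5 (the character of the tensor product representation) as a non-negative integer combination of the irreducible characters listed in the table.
chi_5 tensor chi_5 = chi_1 + chi_2 + chi_3 + chi_4 (all other irreducibles have multiplicity 0).

Derivation: The character of a tensor product is the pointwise product (chi_5 * chi_5)(C) = chi_5(C) * chi_5(C):
  {1}: (2)*(2), {-1}: (-2)*(-2), {i,-i}: (0)*(0), {j,-j}: (0)*(0), {k,-k}: (0)*(0)
so (chi_5 * chi_5) takes values
  {1} -> 4, {-1} -> 4, {i,-i} -> 0, {j,-j} -> 0, {k,-k} -> 0.
Now take the inner product of this character with each irreducible chi from the table, <chi_5*chi_5, chi> = (1/8) sum_C |C| (chi_5*chi_5)(C) conj(chi(C)):
  <chi_5*chi_5, chi_1> = (1/8)[1*(4)*conj(1) + 1*(4)*conj(1) + 2*(0)*conj(1) + 2*(0)*conj(1) + 2*(0)*conj(1)]
      = (1/8)[(4) + (4) + (0) + (0) + (0)] = 8/8 = 1
  <chi_5*chi_5, chi_2> = (1/8)[1*(4)*conj(1) + 1*(4)*conj(1) + 2*(0)*conj(1) + 2*(0)*conj(-1) + 2*(0)*conj(-1)]
      = (1/8)[(4) + (4) + (0) + (0) + (0)] = 8/8 = 1
  <chi_5*chi_5, chi_3> = (1/8)[1*(4)*conj(1) + 1*(4)*conj(1) + 2*(0)*conj(-1) + 2*(0)*conj(1) + 2*(0)*conj(-1)]
      = (1/8)[(4) + (4) + (0) + (0) + (0)] = 8/8 = 1
  <chi_5*chi_5, chi_4> = (1/8)[1*(4)*conj(1) + 1*(4)*conj(1) + 2*(0)*conj(-1) + 2*(0)*conj(-1) + 2*(0)*conj(1)]
      = (1/8)[(4) + (4) + (0) + (0) + (0)] = 8/8 = 1
  <chi_5*chi_5, chi_5> = (1/8)[1*(4)*conj(2) + 1*(4)*conj(-2) + 2*(0)*conj(0) + 2*(0)*conj(0) + 2*(0)*conj(0)]
      = (1/8)[(8) + (-8) + (0) + (0) + (0)] = 0/8 = 0
Hence the multiplicities are chi_1: 1, chi_2: 1, chi_3: 1, chi_4: 1. Dimension check: dim(chi_5)*dim(chi_5) = 2*2 = 4 and sum (mult * dim) = 1*1 + 1*1 + 1*1 + 1*1 = 4.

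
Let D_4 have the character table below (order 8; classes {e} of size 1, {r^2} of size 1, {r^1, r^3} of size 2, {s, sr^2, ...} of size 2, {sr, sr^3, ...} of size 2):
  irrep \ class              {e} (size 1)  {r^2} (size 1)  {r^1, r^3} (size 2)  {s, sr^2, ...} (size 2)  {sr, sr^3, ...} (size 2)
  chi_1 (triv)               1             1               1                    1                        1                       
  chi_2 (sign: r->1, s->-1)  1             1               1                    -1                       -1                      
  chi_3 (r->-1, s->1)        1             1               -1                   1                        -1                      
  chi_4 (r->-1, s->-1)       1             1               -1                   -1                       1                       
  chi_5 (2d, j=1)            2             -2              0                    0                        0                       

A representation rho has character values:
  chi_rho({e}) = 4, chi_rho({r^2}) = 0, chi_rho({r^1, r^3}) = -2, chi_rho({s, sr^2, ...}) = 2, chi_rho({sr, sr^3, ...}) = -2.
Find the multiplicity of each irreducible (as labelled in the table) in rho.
Multiplicities: chi_1: 0, chi_2: 0, chi_3: 2, chi_4: 0, chi_5: 1.

Proof sketch: Use <chi_rho, chi> = (1/|G|) sum_C |C| * chi_rho(C) * conj(chi(C)) with |G| = 8 for each irreducible chi in the table:
  <chi_rho, chi_1> = (1/8)[1*(4)*conj(1) + 1*(0)*conj(1) + 2*(-2)*conj(1) + 2*(2)*conj(1) + 2*(-2)*conj(1)]
      = (1/8)[(4) + (0) + (-4) + (4) + (-4)] = 0/8 = 0
  <chi_rho, chi_2> = (1/8)[1*(4)*conj(1) + 1*(0)*conj(1) + 2*(-2)*conj(1) + 2*(2)*conj(-1) + 2*(-2)*conj(-1)]
      = (1/8)[(4) + (0) + (-4) + (-4) + (4)] = 0/8 = 0
  <chi_rho, chi_3> = (1/8)[1*(4)*conj(1) + 1*(0)*conj(1) + 2*(-2)*conj(-1) + 2*(2)*conj(1) + 2*(-2)*conj(-1)]
      = (1/8)[(4) + (0) + (4) + (4) + (4)] = 16/8 = 2
  <chi_rho, chi_4> = (1/8)[1*(4)*conj(1) + 1*(0)*conj(1) + 2*(-2)*conj(-1) + 2*(2)*conj(-1) + 2*(-2)*conj(1)]
      = (1/8)[(4) + (0) + (4) + (-4) + (-4)] = 0/8 = 0
  <chi_rho, chi_5> = (1/8)[1*(4)*conj(2) + 1*(0)*conj(-2) + 2*(-2)*conj(0) + 2*(2)*conj(0) + 2*(-2)*conj(0)]
      = (1/8)[(8) + (0) + (0) + (0) + (0)] = 8/8 = 1
Dimension check: dim(rho) = sum (mult * dim) = 0*1 + 0*1 + 2*1 + 0*1 + 1*2 = 4 = chi_rho(e) = 4.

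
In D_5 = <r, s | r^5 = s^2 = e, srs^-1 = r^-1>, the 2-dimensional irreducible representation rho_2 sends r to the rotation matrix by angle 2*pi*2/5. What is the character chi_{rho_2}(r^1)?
chi_{rho_2}(r^1) = 2*cos(2*pi*2*1/5) = -sqrt(5)/2 - 1/2

rho_2(r^1) is rotation by angle 2*pi*2*1/5, whose trace is 2*cos(2*pi*2*1/5) = -sqrt(5)/2 - 1/2.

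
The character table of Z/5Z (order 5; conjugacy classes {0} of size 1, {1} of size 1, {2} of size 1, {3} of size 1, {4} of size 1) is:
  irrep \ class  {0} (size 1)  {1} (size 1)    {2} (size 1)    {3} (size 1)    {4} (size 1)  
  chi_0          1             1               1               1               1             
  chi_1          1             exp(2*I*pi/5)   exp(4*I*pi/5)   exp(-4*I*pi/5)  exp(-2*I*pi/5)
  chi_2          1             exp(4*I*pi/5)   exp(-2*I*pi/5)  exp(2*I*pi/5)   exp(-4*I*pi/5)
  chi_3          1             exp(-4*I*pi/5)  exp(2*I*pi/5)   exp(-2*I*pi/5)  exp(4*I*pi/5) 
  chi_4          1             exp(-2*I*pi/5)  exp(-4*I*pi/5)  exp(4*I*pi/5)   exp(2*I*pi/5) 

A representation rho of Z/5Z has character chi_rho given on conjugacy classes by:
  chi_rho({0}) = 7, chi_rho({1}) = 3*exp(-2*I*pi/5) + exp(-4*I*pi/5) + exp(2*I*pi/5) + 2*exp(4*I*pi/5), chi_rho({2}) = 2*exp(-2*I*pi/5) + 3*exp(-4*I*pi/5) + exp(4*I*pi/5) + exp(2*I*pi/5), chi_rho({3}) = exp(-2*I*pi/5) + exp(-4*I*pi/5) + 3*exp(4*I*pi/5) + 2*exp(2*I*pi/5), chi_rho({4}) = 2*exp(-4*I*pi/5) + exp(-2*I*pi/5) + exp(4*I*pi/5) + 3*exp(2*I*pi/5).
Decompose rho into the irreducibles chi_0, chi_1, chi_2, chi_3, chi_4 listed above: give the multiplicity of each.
Multiplicities: chi_0: 0, chi_1: 1, chi_2: 2, chi_3: 1, chi_4: 3.

Proof sketch: Use <chi_rho, chi> = (1/|G|) sum_C |C| * chi_rho(C) * conj(chi(C)) with |G| = 5 for each irreducible chi in the table:
  <chi_rho, chi_0> = (1/5)[1*(7)*conj(1) + 1*(3*exp(-2*I*pi/5) + exp(-4*I*pi/5) + exp(2*I*pi/5) + 2*exp(4*I*pi/5))*conj(1) + 1*(2*exp(-2*I*pi/5) + 3*exp(-4*I*pi/5) + exp(4*I*pi/5) + exp(2*I*pi/5))*conj(1) + 1*(exp(-2*I*pi/5) + exp(-4*I*pi/5) + 3*exp(4*I*pi/5) + 2*exp(2*I*pi/5))*conj(1) + 1*(2*exp(-4*I*pi/5) + exp(-2*I*pi/5) + exp(4*I*pi/5) + 3*exp(2*I*pi/5))*conj(1)]
      = (1/5)[(7) + (3*exp(-2*I*pi/5) + exp(-4*I*pi/5) + exp(2*I*pi/5) + 2*exp(4*I*pi/5)) + (2*exp(-2*I*pi/5) + 3*exp(-4*I*pi/5) + exp(4*I*pi/5) + exp(2*I*pi/5)) + (exp(-2*I*pi/5) + exp(-4*I*pi/5) + 3*exp(4*I*pi/5) + 2*exp(2*I*pi/5)) + (2*exp(-4*I*pi/5) + exp(-2*I*pi/5) + exp(4*I*pi/5) + 3*exp(2*I*pi/5))] = 0/5 = 0
  <chi_rho, chi_1> = (1/5)[1*(7)*conj(1) + 1*(3*exp(-2*I*pi/5) + exp(-4*I*pi/5) + exp(2*I*pi/5) + 2*exp(4*I*pi/5))*conj(exp(2*I*pi/5)) + 1*(2*exp(-2*I*pi/5) + 3*exp(-4*I*pi/5) + exp(4*I*pi/5) + exp(2*I*pi/5))*conj(exp(4*I*pi/5)) + 1*(exp(-2*I*pi/5) + exp(-4*I*pi/5) + 3*exp(4*I*pi/5) + 2*exp(2*I*pi/5))*conj(exp(-4*I*pi/5)) + 1*(2*exp(-4*I*pi/5) + exp(-2*I*pi/5) + exp(4*I*pi/5) + 3*exp(2*I*pi/5))*conj(exp(-2*I*pi/5))]
      = (1/5)[(7) + (1 + 3*exp(-4*I*pi/5) + exp(4*I*pi/5) + 2*exp(2*I*pi/5)) + (1 + exp(-2*I*pi/5) + 2*exp(4*I*pi/5) + 3*exp(2*I*pi/5)) + (1 + 3*exp(-2*I*pi/5) + 2*exp(-4*I*pi/5) + exp(2*I*pi/5)) + (1 + 2*exp(-2*I*pi/5) + exp(-4*I*pi/5) + 3*exp(4*I*pi/5))] = 5/5 = 1
  <chi_rho, chi_2> = (1/5)[1*(7)*conj(1) + 1*(3*exp(-2*I*pi/5) + exp(-4*I*pi/5) + exp(2*I*pi/5) + 2*exp(4*I*pi/5))*conj(exp(4*I*pi/5)) + 1*(2*exp(-2*I*pi/5) + 3*exp(-4*I*pi/5) + exp(4*I*pi/5) + exp(2*I*pi/5))*conj(exp(-2*I*pi/5)) + 1*(exp(-2*I*pi/5) + exp(-4*I*pi/5) + 3*exp(4*I*pi/5) + 2*exp(2*I*pi/5))*conj(exp(2*I*pi/5)) + 1*(2*exp(-4*I*pi/5) + exp(-2*I*pi/5) + exp(4*I*pi/5) + 3*exp(2*I*pi/5))*conj(exp(-4*I*pi/5))]
      = (1/5)[(7) + (2 + exp(-2*I*pi/5) + exp(2*I*pi/5) + 3*exp(4*I*pi/5)) + (2 + 3*exp(-2*I*pi/5) + exp(-4*I*pi/5) + exp(4*I*pi/5)) + (2 + exp(-4*I*pi/5) + exp(4*I*pi/5) + 3*exp(2*I*pi/5)) + (2 + 3*exp(-4*I*pi/5) + exp(-2*I*pi/5) + exp(2*I*pi/5))] = 10/5 = 2
  <chi_rho, chi_3> = (1/5)[1*(7)*conj(1) + 1*(3*exp(-2*I*pi/5) + exp(-4*I*pi/5) + exp(2*I*pi/5) + 2*exp(4*I*pi/5))*conj(exp(-4*I*pi/5)) + 1*(2*exp(-2*I*pi/5) + 3*exp(-4*I*pi/5) + exp(4*I*pi/5) + exp(2*I*pi/5))*conj(exp(2*I*pi/5)) + 1*(exp(-2*I*pi/5) + exp(-4*I*pi/5) + 3*exp(4*I*pi/5) + 2*exp(2*I*pi/5))*conj(exp(-2*I*pi/5)) + 1*(2*exp(-4*I*pi/5) + exp(-2*I*pi/5) + exp(4*I*pi/5) + 3*exp(2*I*pi/5))*conj(exp(4*I*pi/5))]
      = (1/5)[(7) + (1 + 2*exp(-2*I*pi/5) + exp(-4*I*pi/5) + 3*exp(2*I*pi/5)) + (1 + 2*exp(-4*I*pi/5) + exp(2*I*pi/5) + 3*exp(4*I*pi/5)) + (1 + 3*exp(-4*I*pi/5) + exp(-2*I*pi/5) + 2*exp(4*I*pi/5)) + (1 + 3*exp(-2*I*pi/5) + exp(4*I*pi/5) + 2*exp(2*I*pi/5))] = 5/5 = 1
  <chi_rho, chi_4> = (1/5)[1*(7)*conj(1) + 1*(3*exp(-2*I*pi/5) + exp(-4*I*pi/5) + exp(2*I*pi/5) + 2*exp(4*I*pi/5))*conj(exp(-2*I*pi/5)) + 1*(2*exp(-2*I*pi/5) + 3*exp(-4*I*pi/5) + exp(4*I*pi/5) + exp(2*I*pi/5))*conj(exp(-4*I*pi/5)) + 1*(exp(-2*I*pi/5) + exp(-4*I*pi/5) + 3*exp(4*I*pi/5) + 2*exp(2*I*pi/5))*conj(exp(4*I*pi/5)) + 1*(2*exp(-4*I*pi/5) + exp(-2*I*pi/5) + exp(4*I*pi/5) + 3*exp(2*I*pi/5))*conj(exp(2*I*pi/5))]
      = (1/5)[(7) + (3 + 2*exp(-4*I*pi/5) + exp(-2*I*pi/5) + exp(4*I*pi/5)) + (3 + exp(-2*I*pi/5) + exp(-4*I*pi/5) + 2*exp(2*I*pi/5)) + (3 + 2*exp(-2*I*pi/5) + exp(4*I*pi/5) + exp(2*I*pi/5)) + (3 + exp(-4*I*pi/5) + exp(2*I*pi/5) + 2*exp(4*I*pi/5))] = 15/5 = 3
(Exp terms are combined using exp(i*s)*conj(exp(i*t)) = exp(i*(s-t)), and sums of them are collapsed using the identity that for every m > 1 the m distinct m-th roots of unity sum to 0, e.g. 1 + exp(2*I*pi/3) + exp(-2*I*pi/3) = 0.)
Dimension check: dim(rho) = sum (mult * dim) = 0*1 + 1*1 + 2*1 + 1*1 + 3*1 = 7 = chi_rho(e) = 7.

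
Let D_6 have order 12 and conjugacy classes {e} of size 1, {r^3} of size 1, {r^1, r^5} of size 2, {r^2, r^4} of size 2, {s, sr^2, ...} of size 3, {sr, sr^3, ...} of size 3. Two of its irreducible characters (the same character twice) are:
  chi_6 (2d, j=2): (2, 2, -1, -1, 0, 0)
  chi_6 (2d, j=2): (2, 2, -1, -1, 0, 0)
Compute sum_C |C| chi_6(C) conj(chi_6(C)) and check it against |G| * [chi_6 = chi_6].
Sum = 12 = |G| = 12; so <chi_6, chi_6> = 1 (norm-1 confirms irreducibility).

Why: Compute term by term over conjugacy classes (|C| * chi_6(C) * conj(chi_6(C))):
  1*(2)*conj(2) + 1*(2)*conj(2) + 2*(-1)*conj(-1) + 2*(-1)*conj(-1) + 3*(0)*conj(0) + 3*(0)*conj(0)
  = (4) + (4) + (2) + (2) + (0) + (0)
  = 12.
Dividing by |G| = 12 gives 12/12 = 1, matching the row-orthogonality relation <chi_6, chi_6> = [chi_6 = chi_6].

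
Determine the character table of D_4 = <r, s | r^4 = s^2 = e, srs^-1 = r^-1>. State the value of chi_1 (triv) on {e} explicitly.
Conjugacy classes: {e} of size 1, {r^2} of size 1, {r^1, r^3} of size 2, {s, sr^2, ...} of size 2, {sr, sr^3, ...} of size 2.
Character table:
  irrep \ class              {e} (size 1)  {r^2} (size 1)  {r^1, r^3} (size 2)  {s, sr^2, ...} (size 2)  {sr, sr^3, ...} (size 2)
  chi_1 (triv)               1             1               1                    1                        1                       
  chi_2 (sign: r->1, s->-1)  1             1               1                    -1                       -1                      
  chi_3 (r->-1, s->1)        1             1               -1                   1                        -1                      
  chi_4 (r->-1, s->-1)       1             1               -1                   -1                       1                       
  chi_5 (2d, j=1)            2             -2              0                    0                        0                       

Spot check: chi_1 (triv) on {e} = 1.

Details: D_4 has order 2*4 = 8 with 5 conjugacy classes, hence 5 irreducibles. Sum of squared dims 1 + 1 + 1 + 1 + 4 = 8 = |G|. Linear characters come from the abelianisation; the 2-dimensional irreps have character r^k -> 2*cos(2*pi*j*k/4), reflections -> 0.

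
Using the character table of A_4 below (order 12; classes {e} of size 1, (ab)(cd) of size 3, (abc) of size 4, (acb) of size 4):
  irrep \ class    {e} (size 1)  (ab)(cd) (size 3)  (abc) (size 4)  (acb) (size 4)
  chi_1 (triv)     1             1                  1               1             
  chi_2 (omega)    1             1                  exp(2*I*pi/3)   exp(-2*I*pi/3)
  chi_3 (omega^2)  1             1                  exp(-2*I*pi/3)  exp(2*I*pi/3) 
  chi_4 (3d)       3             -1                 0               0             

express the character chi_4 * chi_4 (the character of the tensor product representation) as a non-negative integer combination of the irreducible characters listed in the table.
chi_4 tensor chi_4 = chi_1 + chi_2 + chi_3 + 2*chi_4 (all other irreducibles have multiplicity 0).

Justification: The character of a tensor product is the pointwise product (chi_4 * chi_4)(C) = chi_4(C) * chi_4(C):
  {e}: (3)*(3), (ab)(cd): (-1)*(-1), (abc): (0)*(0), (acb): (0)*(0)
so (chi_4 * chi_4) takes values
  {e} -> 9, (ab)(cd) -> 1, (abc) -> 0, (acb) -> 0.
Now take the inner product of this character with each irreducible chi from the table, <chi_4*chi_4, chi> = (1/12) sum_C |C| (chi_4*chi_4)(C) conj(chi(C)):
  <chi_4*chi_4, chi_1> = (1/12)[1*(9)*conj(1) + 3*(1)*conj(1) + 4*(0)*conj(1) + 4*(0)*conj(1)]
      = (1/12)[(9) + (3) + (0) + (0)] = 12/12 = 1
  <chi_4*chi_4, chi_2> = (1/12)[1*(9)*conj(1) + 3*(1)*conj(1) + 4*(0)*conj(exp(2*I*pi/3)) + 4*(0)*conj(exp(-2*I*pi/3))]
      = (1/12)[(9) + (3) + (0) + (0)] = 12/12 = 1
  <chi_4*chi_4, chi_3> = (1/12)[1*(9)*conj(1) + 3*(1)*conj(1) + 4*(0)*conj(exp(-2*I*pi/3)) + 4*(0)*conj(exp(2*I*pi/3))]
      = (1/12)[(9) + (3) + (0) + (0)] = 12/12 = 1
  <chi_4*chi_4, chi_4> = (1/12)[1*(9)*conj(3) + 3*(1)*conj(-1) + 4*(0)*conj(0) + 4*(0)*conj(0)]
      = (1/12)[(27) + (-3) + (0) + (0)] = 24/12 = 2
(Exp terms are combined using exp(i*s)*conj(exp(i*t)) = exp(i*(s-t)), and sums of them are collapsed using the identity that for every m > 1 the m distinct m-th roots of unity sum to 0, e.g. 1 + exp(2*I*pi/3) + exp(-2*I*pi/3) = 0.)
Hence the multiplicities are chi_1: 1, chi_2: 1, chi_3: 1, chi_4: 2. Dimension check: dim(chi_4)*dim(chi_4) = 3*3 = 9 and sum (mult * dim) = 1*1 + 1*1 + 1*1 + 2*3 = 9.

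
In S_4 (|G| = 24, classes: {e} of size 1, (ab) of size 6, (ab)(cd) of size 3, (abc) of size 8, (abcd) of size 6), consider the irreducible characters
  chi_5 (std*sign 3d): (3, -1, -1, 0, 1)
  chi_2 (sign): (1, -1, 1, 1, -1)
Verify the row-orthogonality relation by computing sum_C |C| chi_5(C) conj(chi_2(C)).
Sum = 0; so <chi_5, chi_2> = 0 (distinct irreducibles are orthogonal).

Working: Compute term by term over conjugacy classes (|C| * chi_5(C) * conj(chi_2(C))):
  1*(3)*conj(1) + 6*(-1)*conj(-1) + 3*(-1)*conj(1) + 8*(0)*conj(1) + 6*(1)*conj(-1)
  = (3) + (6) + (-3) + (0) + (-6)
  = 0.
Dividing by |G| = 24 gives 0/24 = 0, matching the row-orthogonality relation <chi_5, chi_2> = [chi_5 = chi_2].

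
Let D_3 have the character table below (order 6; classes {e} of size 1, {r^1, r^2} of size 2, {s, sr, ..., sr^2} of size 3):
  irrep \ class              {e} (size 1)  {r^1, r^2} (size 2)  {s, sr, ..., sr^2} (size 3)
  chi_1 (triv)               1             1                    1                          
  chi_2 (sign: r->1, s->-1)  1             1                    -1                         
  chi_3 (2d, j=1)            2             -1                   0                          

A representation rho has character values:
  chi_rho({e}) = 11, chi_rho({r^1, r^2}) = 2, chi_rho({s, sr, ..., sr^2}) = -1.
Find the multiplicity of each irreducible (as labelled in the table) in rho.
Multiplicities: chi_1: 2, chi_2: 3, chi_3: 3.

Proof sketch: Use <chi_rho, chi> = (1/|G|) sum_C |C| * chi_rho(C) * conj(chi(C)) with |G| = 6 for each irreducible chi in the table:
  <chi_rho, chi_1> = (1/6)[1*(11)*conj(1) + 2*(2)*conj(1) + 3*(-1)*conj(1)]
      = (1/6)[(11) + (4) + (-3)] = 12/6 = 2
  <chi_rho, chi_2> = (1/6)[1*(11)*conj(1) + 2*(2)*conj(1) + 3*(-1)*conj(-1)]
      = (1/6)[(11) + (4) + (3)] = 18/6 = 3
  <chi_rho, chi_3> = (1/6)[1*(11)*conj(2) + 2*(2)*conj(-1) + 3*(-1)*conj(0)]
      = (1/6)[(22) + (-4) + (0)] = 18/6 = 3
Dimension check: dim(rho) = sum (mult * dim) = 2*1 + 3*1 + 3*2 = 11 = chi_rho(e) = 11.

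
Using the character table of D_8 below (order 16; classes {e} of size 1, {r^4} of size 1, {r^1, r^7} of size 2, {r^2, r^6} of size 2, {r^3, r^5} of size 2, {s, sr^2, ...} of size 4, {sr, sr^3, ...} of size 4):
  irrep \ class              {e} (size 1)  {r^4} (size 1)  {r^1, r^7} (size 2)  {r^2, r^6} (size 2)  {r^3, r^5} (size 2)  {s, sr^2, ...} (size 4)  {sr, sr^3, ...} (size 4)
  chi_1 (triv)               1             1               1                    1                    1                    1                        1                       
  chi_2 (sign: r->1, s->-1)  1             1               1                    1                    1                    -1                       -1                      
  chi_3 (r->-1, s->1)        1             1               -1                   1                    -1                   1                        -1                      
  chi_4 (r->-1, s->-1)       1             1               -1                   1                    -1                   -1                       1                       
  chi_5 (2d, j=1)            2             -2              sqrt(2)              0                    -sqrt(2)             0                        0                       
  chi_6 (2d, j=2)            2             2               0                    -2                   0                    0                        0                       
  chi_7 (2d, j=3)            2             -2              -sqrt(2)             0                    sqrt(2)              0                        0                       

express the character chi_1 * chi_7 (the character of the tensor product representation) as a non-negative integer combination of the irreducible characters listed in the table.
chi_1 tensor chi_7 = chi_7 (all other irreducibles have multiplicity 0).

Argument: The character of a tensor product is the pointwise product (chi_1 * chi_7)(C) = chi_1(C) * chi_7(C):
  {e}: (1)*(2), {r^4}: (1)*(-2), {r^1, r^7}: (1)*(-sqrt(2)), {r^2, r^6}: (1)*(0), {r^3, r^5}: (1)*(sqrt(2)), {s, sr^2, ...}: (1)*(0), {sr, sr^3, ...}: (1)*(0)
so (chi_1 * chi_7) takes values
  {e} -> 2, {r^4} -> -2, {r^1, r^7} -> -sqrt(2), {r^2, r^6} -> 0, {r^3, r^5} -> sqrt(2), {s, sr^2, ...} -> 0, {sr, sr^3, ...} -> 0.
Now take the inner product of this character with each irreducible chi from the table, <chi_1*chi_7, chi> = (1/16) sum_C |C| (chi_1*chi_7)(C) conj(chi(C)):
  <chi_1*chi_7, chi_1> = (1/16)[1*(2)*conj(1) + 1*(-2)*conj(1) + 2*(-sqrt(2))*conj(1) + 2*(0)*conj(1) + 2*(sqrt(2))*conj(1) + 4*(0)*conj(1) + 4*(0)*conj(1)]
      = (1/16)[(2) + (-2) + (-2*sqrt(2)) + (0) + (2*sqrt(2)) + (0) + (0)] = 0/16 = 0
  <chi_1*chi_7, chi_2> = (1/16)[1*(2)*conj(1) + 1*(-2)*conj(1) + 2*(-sqrt(2))*conj(1) + 2*(0)*conj(1) + 2*(sqrt(2))*conj(1) + 4*(0)*conj(-1) + 4*(0)*conj(-1)]
      = (1/16)[(2) + (-2) + (-2*sqrt(2)) + (0) + (2*sqrt(2)) + (0) + (0)] = 0/16 = 0
  <chi_1*chi_7, chi_3> = (1/16)[1*(2)*conj(1) + 1*(-2)*conj(1) + 2*(-sqrt(2))*conj(-1) + 2*(0)*conj(1) + 2*(sqrt(2))*conj(-1) + 4*(0)*conj(1) + 4*(0)*conj(-1)]
      = (1/16)[(2) + (-2) + (2*sqrt(2)) + (0) + (-2*sqrt(2)) + (0) + (0)] = 0/16 = 0
  <chi_1*chi_7, chi_4> = (1/16)[1*(2)*conj(1) + 1*(-2)*conj(1) + 2*(-sqrt(2))*conj(-1) + 2*(0)*conj(1) + 2*(sqrt(2))*conj(-1) + 4*(0)*conj(-1) + 4*(0)*conj(1)]
      = (1/16)[(2) + (-2) + (2*sqrt(2)) + (0) + (-2*sqrt(2)) + (0) + (0)] = 0/16 = 0
  <chi_1*chi_7, chi_5> = (1/16)[1*(2)*conj(2) + 1*(-2)*conj(-2) + 2*(-sqrt(2))*conj(sqrt(2)) + 2*(0)*conj(0) + 2*(sqrt(2))*conj(-sqrt(2)) + 4*(0)*conj(0) + 4*(0)*conj(0)]
      = (1/16)[(4) + (4) + (-4) + (0) + (-4) + (0) + (0)] = 0/16 = 0
  <chi_1*chi_7, chi_6> = (1/16)[1*(2)*conj(2) + 1*(-2)*conj(2) + 2*(-sqrt(2))*conj(0) + 2*(0)*conj(-2) + 2*(sqrt(2))*conj(0) + 4*(0)*conj(0) + 4*(0)*conj(0)]
      = (1/16)[(4) + (-4) + (0) + (0) + (0) + (0) + (0)] = 0/16 = 0
  <chi_1*chi_7, chi_7> = (1/16)[1*(2)*conj(2) + 1*(-2)*conj(-2) + 2*(-sqrt(2))*conj(-sqrt(2)) + 2*(0)*conj(0) + 2*(sqrt(2))*conj(sqrt(2)) + 4*(0)*conj(0) + 4*(0)*conj(0)]
      = (1/16)[(4) + (4) + (4) + (0) + (4) + (0) + (0)] = 16/16 = 1
Hence the multiplicities are chi_7: 1. Dimension check: dim(chi_1)*dim(chi_7) = 1*2 = 2 and sum (mult * dim) = 1*2 = 2.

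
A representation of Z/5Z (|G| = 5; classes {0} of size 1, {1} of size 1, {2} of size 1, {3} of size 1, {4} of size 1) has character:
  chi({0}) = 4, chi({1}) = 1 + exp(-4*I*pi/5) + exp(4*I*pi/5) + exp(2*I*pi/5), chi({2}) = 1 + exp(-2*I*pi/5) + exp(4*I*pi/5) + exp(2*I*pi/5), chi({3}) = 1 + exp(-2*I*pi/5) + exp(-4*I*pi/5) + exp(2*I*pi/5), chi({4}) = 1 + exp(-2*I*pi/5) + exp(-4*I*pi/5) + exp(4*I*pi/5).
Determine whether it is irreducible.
Not irreducible (reducible): <chi, chi> = 4 > 1.

Argument: <chi, chi> = (1/|G|) sum_C |C| * |chi(C)|^2 = (1/5)[1*|4|^2 + 1*|1 + exp(-4*I*pi/5) + exp(4*I*pi/5) + exp(2*I*pi/5)|^2 + 1*|1 + exp(-2*I*pi/5) + exp(4*I*pi/5) + exp(2*I*pi/5)|^2 + 1*|1 + exp(-2*I*pi/5) + exp(-4*I*pi/5) + exp(2*I*pi/5)|^2 + 1*|1 + exp(-2*I*pi/5) + exp(-4*I*pi/5) + exp(4*I*pi/5)|^2]
  = (1/5)[(16) + (1) + (1) + (1) + (1)] = 20/5 = 4.
(Exp terms are combined using exp(i*s)*conj(exp(i*t)) = exp(i*(s-t)), and sums of them are collapsed using the identity that for every m > 1 the m distinct m-th roots of unity sum to 0, e.g. 1 + exp(2*I*pi/3) + exp(-2*I*pi/3) = 0.)
A character is irreducible iff <chi, chi> = 1, so this representation is reducible.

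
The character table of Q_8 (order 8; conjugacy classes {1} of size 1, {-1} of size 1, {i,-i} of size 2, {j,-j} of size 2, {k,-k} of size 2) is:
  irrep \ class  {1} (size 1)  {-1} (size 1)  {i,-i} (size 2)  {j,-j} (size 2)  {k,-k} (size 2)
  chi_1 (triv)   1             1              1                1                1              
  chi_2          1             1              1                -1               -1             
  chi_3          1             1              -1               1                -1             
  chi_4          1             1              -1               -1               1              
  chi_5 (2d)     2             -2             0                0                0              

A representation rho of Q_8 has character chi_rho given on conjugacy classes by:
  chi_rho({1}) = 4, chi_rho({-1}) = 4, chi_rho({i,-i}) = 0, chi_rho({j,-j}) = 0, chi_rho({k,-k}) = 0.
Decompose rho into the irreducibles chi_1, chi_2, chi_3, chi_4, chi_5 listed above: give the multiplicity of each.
Multiplicities: chi_1: 1, chi_2: 1, chi_3: 1, chi_4: 1, chi_5: 0.

Proof sketch: Use <chi_rho, chi> = (1/|G|) sum_C |C| * chi_rho(C) * conj(chi(C)) with |G| = 8 for each irreducible chi in the table:
  <chi_rho, chi_1> = (1/8)[1*(4)*conj(1) + 1*(4)*conj(1) + 2*(0)*conj(1) + 2*(0)*conj(1) + 2*(0)*conj(1)]
      = (1/8)[(4) + (4) + (0) + (0) + (0)] = 8/8 = 1
  <chi_rho, chi_2> = (1/8)[1*(4)*conj(1) + 1*(4)*conj(1) + 2*(0)*conj(1) + 2*(0)*conj(-1) + 2*(0)*conj(-1)]
      = (1/8)[(4) + (4) + (0) + (0) + (0)] = 8/8 = 1
  <chi_rho, chi_3> = (1/8)[1*(4)*conj(1) + 1*(4)*conj(1) + 2*(0)*conj(-1) + 2*(0)*conj(1) + 2*(0)*conj(-1)]
      = (1/8)[(4) + (4) + (0) + (0) + (0)] = 8/8 = 1
  <chi_rho, chi_4> = (1/8)[1*(4)*conj(1) + 1*(4)*conj(1) + 2*(0)*conj(-1) + 2*(0)*conj(-1) + 2*(0)*conj(1)]
      = (1/8)[(4) + (4) + (0) + (0) + (0)] = 8/8 = 1
  <chi_rho, chi_5> = (1/8)[1*(4)*conj(2) + 1*(4)*conj(-2) + 2*(0)*conj(0) + 2*(0)*conj(0) + 2*(0)*conj(0)]
      = (1/8)[(8) + (-8) + (0) + (0) + (0)] = 0/8 = 0
Dimension check: dim(rho) = sum (mult * dim) = 1*1 + 1*1 + 1*1 + 1*1 + 0*2 = 4 = chi_rho(e) = 4.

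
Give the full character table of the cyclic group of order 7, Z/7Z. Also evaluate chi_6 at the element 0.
Character table of Z/7Z (irreps indexed chi_0,...,chi_6 with chi_k(m) = zeta_7^(k*m), zeta_7 = exp(2*pi*i/7)):
  irrep \ class  {0} (size 1)  {1} (size 1)    {2} (size 1)    {3} (size 1)    {4} (size 1)    {5} (size 1)    {6} (size 1)  
  chi_0          1             1               1               1               1               1               1             
  chi_1          1             exp(2*I*pi/7)   exp(4*I*pi/7)   exp(6*I*pi/7)   exp(-6*I*pi/7)  exp(-4*I*pi/7)  exp(-2*I*pi/7)
  chi_2          1             exp(4*I*pi/7)   exp(-6*I*pi/7)  exp(-2*I*pi/7)  exp(2*I*pi/7)   exp(6*I*pi/7)   exp(-4*I*pi/7)
  chi_3          1             exp(6*I*pi/7)   exp(-2*I*pi/7)  exp(4*I*pi/7)   exp(-4*I*pi/7)  exp(2*I*pi/7)   exp(-6*I*pi/7)
  chi_4          1             exp(-6*I*pi/7)  exp(2*I*pi/7)   exp(-4*I*pi/7)  exp(4*I*pi/7)   exp(-2*I*pi/7)  exp(6*I*pi/7) 
  chi_5          1             exp(-4*I*pi/7)  exp(6*I*pi/7)   exp(2*I*pi/7)   exp(-2*I*pi/7)  exp(-6*I*pi/7)  exp(4*I*pi/7) 
  chi_6          1             exp(-2*I*pi/7)  exp(-4*I*pi/7)  exp(-6*I*pi/7)  exp(6*I*pi/7)   exp(4*I*pi/7)   exp(2*I*pi/7) 

Spot check: chi_6(0) = zeta_7^(6*0) = zeta_7^0 = 1.

Derivation: Z/7Z is abelian, so all 7 irreducible complex representations are 1-dimensional. They are given by chi_k(m) = zeta_7^(k*m) for k = 0,...,6. Row orthogonality: sum_m chi_k(m) conj(chi_l(m)) = 7 * [k = l].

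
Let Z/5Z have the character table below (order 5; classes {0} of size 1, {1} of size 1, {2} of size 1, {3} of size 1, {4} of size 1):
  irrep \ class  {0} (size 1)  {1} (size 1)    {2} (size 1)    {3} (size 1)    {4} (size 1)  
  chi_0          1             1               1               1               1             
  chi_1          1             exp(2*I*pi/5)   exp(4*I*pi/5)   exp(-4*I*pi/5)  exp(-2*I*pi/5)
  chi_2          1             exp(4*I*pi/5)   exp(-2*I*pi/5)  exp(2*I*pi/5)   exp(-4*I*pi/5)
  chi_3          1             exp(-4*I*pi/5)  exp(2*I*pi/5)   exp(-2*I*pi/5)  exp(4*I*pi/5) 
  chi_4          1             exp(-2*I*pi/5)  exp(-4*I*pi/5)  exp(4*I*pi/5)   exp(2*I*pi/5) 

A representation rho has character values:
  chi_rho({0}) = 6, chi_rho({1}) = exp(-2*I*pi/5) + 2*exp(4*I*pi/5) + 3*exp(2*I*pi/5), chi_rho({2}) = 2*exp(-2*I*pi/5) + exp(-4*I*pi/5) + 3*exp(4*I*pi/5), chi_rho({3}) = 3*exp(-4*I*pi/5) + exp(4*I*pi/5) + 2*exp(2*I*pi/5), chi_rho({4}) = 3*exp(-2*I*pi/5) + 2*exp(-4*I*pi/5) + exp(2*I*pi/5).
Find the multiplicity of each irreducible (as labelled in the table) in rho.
Multiplicities: chi_0: 0, chi_1: 3, chi_2: 2, chi_3: 0, chi_4: 1.

Argument: Use <chi_rho, chi> = (1/|G|) sum_C |C| * chi_rho(C) * conj(chi(C)) with |G| = 5 for each irreducible chi in the table:
  <chi_rho, chi_0> = (1/5)[1*(6)*conj(1) + 1*(exp(-2*I*pi/5) + 2*exp(4*I*pi/5) + 3*exp(2*I*pi/5))*conj(1) + 1*(2*exp(-2*I*pi/5) + exp(-4*I*pi/5) + 3*exp(4*I*pi/5))*conj(1) + 1*(3*exp(-4*I*pi/5) + exp(4*I*pi/5) + 2*exp(2*I*pi/5))*conj(1) + 1*(3*exp(-2*I*pi/5) + 2*exp(-4*I*pi/5) + exp(2*I*pi/5))*conj(1)]
      = (1/5)[(6) + (exp(-2*I*pi/5) + 2*exp(4*I*pi/5) + 3*exp(2*I*pi/5)) + (2*exp(-2*I*pi/5) + exp(-4*I*pi/5) + 3*exp(4*I*pi/5)) + (3*exp(-4*I*pi/5) + exp(4*I*pi/5) + 2*exp(2*I*pi/5)) + (3*exp(-2*I*pi/5) + 2*exp(-4*I*pi/5) + exp(2*I*pi/5))] = 0/5 = 0
  <chi_rho, chi_1> = (1/5)[1*(6)*conj(1) + 1*(exp(-2*I*pi/5) + 2*exp(4*I*pi/5) + 3*exp(2*I*pi/5))*conj(exp(2*I*pi/5)) + 1*(2*exp(-2*I*pi/5) + exp(-4*I*pi/5) + 3*exp(4*I*pi/5))*conj(exp(4*I*pi/5)) + 1*(3*exp(-4*I*pi/5) + exp(4*I*pi/5) + 2*exp(2*I*pi/5))*conj(exp(-4*I*pi/5)) + 1*(3*exp(-2*I*pi/5) + 2*exp(-4*I*pi/5) + exp(2*I*pi/5))*conj(exp(-2*I*pi/5))]
      = (1/5)[(6) + (3 + exp(-4*I*pi/5) + 2*exp(2*I*pi/5)) + (3 + exp(2*I*pi/5) + 2*exp(4*I*pi/5)) + (3 + 2*exp(-4*I*pi/5) + exp(-2*I*pi/5)) + (3 + 2*exp(-2*I*pi/5) + exp(4*I*pi/5))] = 15/5 = 3
  <chi_rho, chi_2> = (1/5)[1*(6)*conj(1) + 1*(exp(-2*I*pi/5) + 2*exp(4*I*pi/5) + 3*exp(2*I*pi/5))*conj(exp(4*I*pi/5)) + 1*(2*exp(-2*I*pi/5) + exp(-4*I*pi/5) + 3*exp(4*I*pi/5))*conj(exp(-2*I*pi/5)) + 1*(3*exp(-4*I*pi/5) + exp(4*I*pi/5) + 2*exp(2*I*pi/5))*conj(exp(2*I*pi/5)) + 1*(3*exp(-2*I*pi/5) + 2*exp(-4*I*pi/5) + exp(2*I*pi/5))*conj(exp(-4*I*pi/5))]
      = (1/5)[(6) + (2 + 3*exp(-2*I*pi/5) + exp(4*I*pi/5)) + (2 + 3*exp(-4*I*pi/5) + exp(-2*I*pi/5)) + (2 + exp(2*I*pi/5) + 3*exp(4*I*pi/5)) + (2 + exp(-4*I*pi/5) + 3*exp(2*I*pi/5))] = 10/5 = 2
  <chi_rho, chi_3> = (1/5)[1*(6)*conj(1) + 1*(exp(-2*I*pi/5) + 2*exp(4*I*pi/5) + 3*exp(2*I*pi/5))*conj(exp(-4*I*pi/5)) + 1*(2*exp(-2*I*pi/5) + exp(-4*I*pi/5) + 3*exp(4*I*pi/5))*conj(exp(2*I*pi/5)) + 1*(3*exp(-4*I*pi/5) + exp(4*I*pi/5) + 2*exp(2*I*pi/5))*conj(exp(-2*I*pi/5)) + 1*(3*exp(-2*I*pi/5) + 2*exp(-4*I*pi/5) + exp(2*I*pi/5))*conj(exp(4*I*pi/5))]
      = (1/5)[(6) + (2*exp(-2*I*pi/5) + 3*exp(-4*I*pi/5) + exp(2*I*pi/5)) + (2*exp(-4*I*pi/5) + exp(4*I*pi/5) + 3*exp(2*I*pi/5)) + (3*exp(-2*I*pi/5) + exp(-4*I*pi/5) + 2*exp(4*I*pi/5)) + (exp(-2*I*pi/5) + 3*exp(4*I*pi/5) + 2*exp(2*I*pi/5))] = 0/5 = 0
  <chi_rho, chi_4> = (1/5)[1*(6)*conj(1) + 1*(exp(-2*I*pi/5) + 2*exp(4*I*pi/5) + 3*exp(2*I*pi/5))*conj(exp(-2*I*pi/5)) + 1*(2*exp(-2*I*pi/5) + exp(-4*I*pi/5) + 3*exp(4*I*pi/5))*conj(exp(-4*I*pi/5)) + 1*(3*exp(-4*I*pi/5) + exp(4*I*pi/5) + 2*exp(2*I*pi/5))*conj(exp(4*I*pi/5)) + 1*(3*exp(-2*I*pi/5) + 2*exp(-4*I*pi/5) + exp(2*I*pi/5))*conj(exp(2*I*pi/5))]
      = (1/5)[(6) + (1 + 2*exp(-4*I*pi/5) + 3*exp(4*I*pi/5)) + (1 + 3*exp(-2*I*pi/5) + 2*exp(2*I*pi/5)) + (1 + 2*exp(-2*I*pi/5) + 3*exp(2*I*pi/5)) + (1 + 3*exp(-4*I*pi/5) + 2*exp(4*I*pi/5))] = 5/5 = 1
(Exp terms are combined using exp(i*s)*conj(exp(i*t)) = exp(i*(s-t)), and sums of them are collapsed using the identity that for every m > 1 the m distinct m-th roots of unity sum to 0, e.g. 1 + exp(2*I*pi/3) + exp(-2*I*pi/3) = 0.)
Dimension check: dim(rho) = sum (mult * dim) = 0*1 + 3*1 + 2*1 + 0*1 + 1*1 = 6 = chi_rho(e) = 6.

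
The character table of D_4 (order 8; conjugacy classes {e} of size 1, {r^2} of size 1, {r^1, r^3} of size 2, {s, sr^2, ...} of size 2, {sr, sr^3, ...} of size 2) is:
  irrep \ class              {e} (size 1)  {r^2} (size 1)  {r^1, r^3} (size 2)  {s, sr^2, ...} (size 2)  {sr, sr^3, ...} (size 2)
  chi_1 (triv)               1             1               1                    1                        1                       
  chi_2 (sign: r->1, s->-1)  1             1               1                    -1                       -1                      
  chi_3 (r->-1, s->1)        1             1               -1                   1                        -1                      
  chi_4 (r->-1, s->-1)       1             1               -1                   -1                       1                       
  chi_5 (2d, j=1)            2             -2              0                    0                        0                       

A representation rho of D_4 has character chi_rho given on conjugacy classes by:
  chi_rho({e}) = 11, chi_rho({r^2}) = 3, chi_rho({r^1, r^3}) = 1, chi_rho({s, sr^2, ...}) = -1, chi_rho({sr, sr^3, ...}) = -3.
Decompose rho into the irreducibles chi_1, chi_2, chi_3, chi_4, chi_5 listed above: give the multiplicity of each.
Multiplicities: chi_1: 1, chi_2: 3, chi_3: 2, chi_4: 1, chi_5: 2.

Proof sketch: Use <chi_rho, chi> = (1/|G|) sum_C |C| * chi_rho(C) * conj(chi(C)) with |G| = 8 for each irreducible chi in the table:
  <chi_rho, chi_1> = (1/8)[1*(11)*conj(1) + 1*(3)*conj(1) + 2*(1)*conj(1) + 2*(-1)*conj(1) + 2*(-3)*conj(1)]
      = (1/8)[(11) + (3) + (2) + (-2) + (-6)] = 8/8 = 1
  <chi_rho, chi_2> = (1/8)[1*(11)*conj(1) + 1*(3)*conj(1) + 2*(1)*conj(1) + 2*(-1)*conj(-1) + 2*(-3)*conj(-1)]
      = (1/8)[(11) + (3) + (2) + (2) + (6)] = 24/8 = 3
  <chi_rho, chi_3> = (1/8)[1*(11)*conj(1) + 1*(3)*conj(1) + 2*(1)*conj(-1) + 2*(-1)*conj(1) + 2*(-3)*conj(-1)]
      = (1/8)[(11) + (3) + (-2) + (-2) + (6)] = 16/8 = 2
  <chi_rho, chi_4> = (1/8)[1*(11)*conj(1) + 1*(3)*conj(1) + 2*(1)*conj(-1) + 2*(-1)*conj(-1) + 2*(-3)*conj(1)]
      = (1/8)[(11) + (3) + (-2) + (2) + (-6)] = 8/8 = 1
  <chi_rho, chi_5> = (1/8)[1*(11)*conj(2) + 1*(3)*conj(-2) + 2*(1)*conj(0) + 2*(-1)*conj(0) + 2*(-3)*conj(0)]
      = (1/8)[(22) + (-6) + (0) + (0) + (0)] = 16/8 = 2
Dimension check: dim(rho) = sum (mult * dim) = 1*1 + 3*1 + 2*1 + 1*1 + 2*2 = 11 = chi_rho(e) = 11.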